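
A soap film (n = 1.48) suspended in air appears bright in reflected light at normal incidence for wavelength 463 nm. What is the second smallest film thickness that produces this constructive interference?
2nt = (m − ½)λ with m = 2 → t = (m − ½)λ/(2n) = 234.6 nm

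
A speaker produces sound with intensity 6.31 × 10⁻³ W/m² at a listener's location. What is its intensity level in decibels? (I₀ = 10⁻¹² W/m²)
β = 10·log₁₀(I/I₀) = 98 dB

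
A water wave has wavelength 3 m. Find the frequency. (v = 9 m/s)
f = v/λ = 3 Hz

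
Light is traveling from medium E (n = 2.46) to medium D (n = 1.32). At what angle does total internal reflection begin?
θc = arcsin(n₂/n₁) = 32.45°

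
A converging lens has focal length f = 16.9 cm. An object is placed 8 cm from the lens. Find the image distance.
1/di = 1/f − 1/do → di = -15.19 cm (virtual image)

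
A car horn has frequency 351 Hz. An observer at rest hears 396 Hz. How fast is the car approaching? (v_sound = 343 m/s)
v_s = v·(1 − f/f_obs) = 38.98 m/s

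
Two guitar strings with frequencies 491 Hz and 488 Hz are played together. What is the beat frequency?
3 Hz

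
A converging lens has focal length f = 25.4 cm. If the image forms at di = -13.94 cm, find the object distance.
1/do = 1/f − 1/di → do = 9 cm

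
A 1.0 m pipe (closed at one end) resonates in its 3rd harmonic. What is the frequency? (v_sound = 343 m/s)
fₙ = nv/(4L) = 257.2 Hz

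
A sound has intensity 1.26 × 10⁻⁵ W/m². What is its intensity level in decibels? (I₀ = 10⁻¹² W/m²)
β = 10·log₁₀(I/I₀) = 71 dB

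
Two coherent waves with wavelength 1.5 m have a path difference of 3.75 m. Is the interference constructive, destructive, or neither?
destructive — path difference = 2.5λ, an odd multiple of λ/2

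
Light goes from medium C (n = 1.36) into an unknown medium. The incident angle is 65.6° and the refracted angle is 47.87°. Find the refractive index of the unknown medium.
n₂ = n₁·sin θ₁ / sin θ₂ = 1.67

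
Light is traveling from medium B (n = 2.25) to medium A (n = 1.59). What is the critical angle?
θc = arcsin(n₂/n₁) = 44.96°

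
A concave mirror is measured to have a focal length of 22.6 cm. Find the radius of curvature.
R = 2|f| = 45.2 cm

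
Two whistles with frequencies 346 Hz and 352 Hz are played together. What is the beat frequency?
6 Hz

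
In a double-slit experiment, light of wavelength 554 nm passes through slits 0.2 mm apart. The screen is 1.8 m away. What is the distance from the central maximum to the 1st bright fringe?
y = mλL/d = 4.986 mm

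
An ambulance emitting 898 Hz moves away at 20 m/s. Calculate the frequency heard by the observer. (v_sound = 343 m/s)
f_obs = f·v/(v + v_s) = 848.5 Hz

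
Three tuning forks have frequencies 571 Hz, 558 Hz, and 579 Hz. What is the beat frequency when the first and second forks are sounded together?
13 Hz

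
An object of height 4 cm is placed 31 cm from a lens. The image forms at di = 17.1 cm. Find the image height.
hi = (-di/do) × ho = -2.206 cm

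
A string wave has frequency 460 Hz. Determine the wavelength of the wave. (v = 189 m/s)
λ = v/f = 0.4109 m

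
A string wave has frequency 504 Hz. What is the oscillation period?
T = 1/f = 0.001984 s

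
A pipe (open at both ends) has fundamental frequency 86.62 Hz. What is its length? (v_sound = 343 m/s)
L = v/(2f₁) = 1.98 m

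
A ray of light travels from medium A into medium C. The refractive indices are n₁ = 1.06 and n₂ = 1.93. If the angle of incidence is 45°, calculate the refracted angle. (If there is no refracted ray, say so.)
sin θ₂ = (n₁/n₂)·sin θ₁ = 0.3884 → θ₂ = 22.85°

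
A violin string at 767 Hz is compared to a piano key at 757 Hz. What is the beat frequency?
10 Hz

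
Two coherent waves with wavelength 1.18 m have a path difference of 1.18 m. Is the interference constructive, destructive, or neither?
constructive — path difference = 1λ, a whole number of wavelengths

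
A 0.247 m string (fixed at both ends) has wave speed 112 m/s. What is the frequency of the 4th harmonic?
fₙ = nv/(2L) = 906.9 Hz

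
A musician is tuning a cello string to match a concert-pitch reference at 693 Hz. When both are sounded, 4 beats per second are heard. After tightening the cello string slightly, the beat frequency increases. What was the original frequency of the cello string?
697 Hz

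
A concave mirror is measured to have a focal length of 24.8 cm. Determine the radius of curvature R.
R = 2|f| = 49.6 cm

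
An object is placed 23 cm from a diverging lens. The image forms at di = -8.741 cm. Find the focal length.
1/f = 1/do + 1/di → f = -14.1 cm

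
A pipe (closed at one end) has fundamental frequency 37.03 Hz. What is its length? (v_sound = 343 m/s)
L = v/(4f₁) = 2.316 m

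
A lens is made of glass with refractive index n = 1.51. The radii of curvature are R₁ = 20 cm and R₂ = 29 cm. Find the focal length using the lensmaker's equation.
1/f = (n − 1)(1/R₁ − 1/R₂) → f = 126.4 cm (converging lens)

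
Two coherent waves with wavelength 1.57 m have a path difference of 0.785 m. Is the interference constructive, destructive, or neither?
destructive — path difference = 0.5λ, an odd multiple of λ/2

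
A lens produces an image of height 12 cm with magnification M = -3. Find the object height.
ho = |hi|/|M| = 4 cm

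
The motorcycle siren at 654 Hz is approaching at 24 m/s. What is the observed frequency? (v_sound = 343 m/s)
f_obs = f·v/(v − v_s) = 703.2 Hz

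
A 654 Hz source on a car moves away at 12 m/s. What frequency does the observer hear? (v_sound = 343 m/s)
f_obs = f·v/(v + v_s) = 631.9 Hz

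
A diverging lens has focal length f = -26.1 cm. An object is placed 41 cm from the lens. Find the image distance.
1/di = 1/f − 1/do → di = -15.95 cm (virtual image)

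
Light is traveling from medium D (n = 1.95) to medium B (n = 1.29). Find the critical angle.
θc = arcsin(n₂/n₁) = 41.42°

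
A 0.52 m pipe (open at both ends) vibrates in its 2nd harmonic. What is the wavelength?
λₙ = 2L/n = 0.52 m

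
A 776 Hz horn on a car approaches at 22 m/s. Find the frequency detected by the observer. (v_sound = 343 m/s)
f_obs = f·v/(v − v_s) = 829.2 Hz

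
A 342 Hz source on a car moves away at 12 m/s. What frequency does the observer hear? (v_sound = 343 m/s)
f_obs = f·v/(v + v_s) = 330.4 Hz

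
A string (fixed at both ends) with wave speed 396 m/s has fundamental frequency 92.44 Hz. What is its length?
L = v/(2f₁) = 2.142 m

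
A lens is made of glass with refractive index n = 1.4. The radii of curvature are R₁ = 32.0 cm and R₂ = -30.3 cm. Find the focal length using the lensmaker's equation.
1/f = (n − 1)(1/R₁ − 1/R₂) → f = 38.91 cm (converging lens)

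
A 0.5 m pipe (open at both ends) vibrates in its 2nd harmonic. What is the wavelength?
λₙ = 2L/n = 0.5 m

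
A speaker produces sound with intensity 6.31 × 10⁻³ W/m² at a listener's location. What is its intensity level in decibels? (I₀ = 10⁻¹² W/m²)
β = 10·log₁₀(I/I₀) = 98 dB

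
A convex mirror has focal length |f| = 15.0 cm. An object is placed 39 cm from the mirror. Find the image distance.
f = −15.0 cm (convex); 1/di = 1/f − 1/do → di = -10.83 cm (virtual image, behind mirror)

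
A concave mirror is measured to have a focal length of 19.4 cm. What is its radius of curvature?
R = 2|f| = 38.8 cm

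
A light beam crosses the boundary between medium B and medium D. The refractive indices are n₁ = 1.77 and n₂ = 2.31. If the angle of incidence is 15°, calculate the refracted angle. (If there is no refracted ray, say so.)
sin θ₂ = (n₁/n₂)·sin θ₁ = 0.1983 → θ₂ = 11.44°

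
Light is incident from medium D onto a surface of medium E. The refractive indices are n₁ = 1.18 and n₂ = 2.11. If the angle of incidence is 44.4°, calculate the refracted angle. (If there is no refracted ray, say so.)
sin θ₂ = (n₁/n₂)·sin θ₁ = 0.3913 → θ₂ = 23.03°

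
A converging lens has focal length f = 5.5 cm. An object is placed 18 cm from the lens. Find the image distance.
1/di = 1/f − 1/do → di = 7.92 cm (real image)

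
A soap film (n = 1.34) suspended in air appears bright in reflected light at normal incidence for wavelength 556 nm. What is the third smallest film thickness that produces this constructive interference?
2nt = (m − ½)λ with m = 3 → t = (m − ½)λ/(2n) = 518.7 nm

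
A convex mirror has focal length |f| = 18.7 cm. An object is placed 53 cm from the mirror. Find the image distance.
f = −18.7 cm (convex); 1/di = 1/f − 1/do → di = -13.82 cm (virtual image, behind mirror)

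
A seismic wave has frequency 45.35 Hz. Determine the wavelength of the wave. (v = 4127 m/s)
λ = v/f = 91 m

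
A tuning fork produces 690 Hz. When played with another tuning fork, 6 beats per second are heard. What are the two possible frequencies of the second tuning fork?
f₂ = 690 ± 6 Hz → 696 Hz or 684 Hz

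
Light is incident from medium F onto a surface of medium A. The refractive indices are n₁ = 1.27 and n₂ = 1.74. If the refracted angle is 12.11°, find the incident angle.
sin θ₁ = (n₂/n₁)·sin θ₂ → θ₁ = 16.7°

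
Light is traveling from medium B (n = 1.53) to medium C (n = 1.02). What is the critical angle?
θc = arcsin(n₂/n₁) = 41.81°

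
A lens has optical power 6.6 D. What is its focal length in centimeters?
f = 1/P = 15.15 cm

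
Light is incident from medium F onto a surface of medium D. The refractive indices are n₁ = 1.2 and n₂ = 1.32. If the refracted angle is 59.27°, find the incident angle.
sin θ₁ = (n₂/n₁)·sin θ₂ → θ₁ = 71°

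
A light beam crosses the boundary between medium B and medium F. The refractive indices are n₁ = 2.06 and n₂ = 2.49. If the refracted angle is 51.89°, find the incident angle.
sin θ₁ = (n₂/n₁)·sin θ₂ → θ₁ = 72°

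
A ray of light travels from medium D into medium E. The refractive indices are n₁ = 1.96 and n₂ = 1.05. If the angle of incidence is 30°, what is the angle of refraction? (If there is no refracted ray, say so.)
sin θ₂ = (n₁/n₂)·sin θ₁ = 0.9333 → θ₂ = 68.96°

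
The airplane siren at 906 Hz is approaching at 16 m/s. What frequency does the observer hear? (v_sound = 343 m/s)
f_obs = f·v/(v − v_s) = 950.3 Hz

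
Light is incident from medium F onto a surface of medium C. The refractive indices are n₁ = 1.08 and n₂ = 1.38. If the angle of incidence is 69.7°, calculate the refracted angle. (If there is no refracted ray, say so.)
sin θ₂ = (n₁/n₂)·sin θ₁ = 0.734 → θ₂ = 47.22°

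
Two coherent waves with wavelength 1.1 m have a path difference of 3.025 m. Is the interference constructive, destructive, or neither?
neither (partial) — path difference = 2.75λ, neither a whole number of wavelengths nor an odd multiple of λ/2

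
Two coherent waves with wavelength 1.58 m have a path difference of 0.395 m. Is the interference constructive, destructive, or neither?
neither (partial) — path difference = 0.25λ, neither a whole number of wavelengths nor an odd multiple of λ/2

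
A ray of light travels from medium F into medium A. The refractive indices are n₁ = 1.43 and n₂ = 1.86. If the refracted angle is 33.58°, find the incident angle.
sin θ₁ = (n₂/n₁)·sin θ₂ → θ₁ = 46.01°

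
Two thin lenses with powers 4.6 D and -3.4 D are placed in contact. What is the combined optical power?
P_total = P₁ + P₂ = 1.2 D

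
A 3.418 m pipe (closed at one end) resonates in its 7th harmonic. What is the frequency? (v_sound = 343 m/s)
fₙ = nv/(4L) = 175.6 Hz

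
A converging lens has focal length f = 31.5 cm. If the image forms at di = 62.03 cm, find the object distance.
1/do = 1/f − 1/di → do = 64 cm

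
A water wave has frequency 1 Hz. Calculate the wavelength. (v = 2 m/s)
λ = v/f = 2 m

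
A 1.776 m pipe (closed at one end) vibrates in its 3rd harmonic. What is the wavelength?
λₙ = 4L/n = 2.368 m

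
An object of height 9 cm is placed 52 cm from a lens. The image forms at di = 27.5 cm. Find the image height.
hi = (-di/do) × ho = -4.76 cm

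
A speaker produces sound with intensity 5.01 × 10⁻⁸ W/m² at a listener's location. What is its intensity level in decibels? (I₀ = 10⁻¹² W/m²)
β = 10·log₁₀(I/I₀) = 47 dB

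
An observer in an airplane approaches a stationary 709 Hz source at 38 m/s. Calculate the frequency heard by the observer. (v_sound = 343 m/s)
f_obs = f·(v + v_o)/v = 787.5 Hz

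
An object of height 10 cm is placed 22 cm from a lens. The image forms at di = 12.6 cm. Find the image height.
hi = (-di/do) × ho = -5.727 cm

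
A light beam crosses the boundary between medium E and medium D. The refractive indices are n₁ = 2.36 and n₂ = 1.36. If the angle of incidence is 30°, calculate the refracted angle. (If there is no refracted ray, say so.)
sin θ₂ = (n₁/n₂)·sin θ₁ = 0.8676 → θ₂ = 60.19°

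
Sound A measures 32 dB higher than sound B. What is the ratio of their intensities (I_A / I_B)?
I_A/I_B = 10^(Δβ/10) = 1585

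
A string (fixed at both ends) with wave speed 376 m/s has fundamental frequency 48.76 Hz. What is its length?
L = v/(2f₁) = 3.856 m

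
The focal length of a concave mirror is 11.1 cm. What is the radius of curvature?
R = 2|f| = 22.2 cm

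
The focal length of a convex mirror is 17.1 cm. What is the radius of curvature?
R = 2|f| = 34.2 cm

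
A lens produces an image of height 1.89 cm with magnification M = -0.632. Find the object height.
ho = |hi|/|M| = 2.991 cm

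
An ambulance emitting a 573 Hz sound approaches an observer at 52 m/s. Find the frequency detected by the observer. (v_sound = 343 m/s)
f_obs = f·v/(v − v_s) = 675.4 Hz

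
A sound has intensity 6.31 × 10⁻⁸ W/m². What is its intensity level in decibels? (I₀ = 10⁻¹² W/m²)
β = 10·log₁₀(I/I₀) = 48 dB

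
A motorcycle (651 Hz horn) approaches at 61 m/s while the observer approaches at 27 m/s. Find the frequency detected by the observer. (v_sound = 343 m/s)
f_obs = f·(v + v_o)/(v − v_s) = 854.1 Hz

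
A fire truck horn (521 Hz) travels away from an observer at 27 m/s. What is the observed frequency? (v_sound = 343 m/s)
f_obs = f·v/(v + v_s) = 483 Hz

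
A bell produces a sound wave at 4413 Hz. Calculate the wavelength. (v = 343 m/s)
λ = v/f = 0.07772 m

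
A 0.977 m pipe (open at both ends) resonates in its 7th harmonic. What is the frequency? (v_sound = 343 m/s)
fₙ = nv/(2L) = 1229 Hz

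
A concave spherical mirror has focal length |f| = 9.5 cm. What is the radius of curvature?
R = 2|f| = 19 cm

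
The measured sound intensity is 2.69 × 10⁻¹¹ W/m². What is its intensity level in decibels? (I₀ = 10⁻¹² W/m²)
β = 10·log₁₀(I/I₀) = 14.3 dB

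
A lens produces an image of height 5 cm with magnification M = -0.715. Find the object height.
ho = |hi|/|M| = 6.993 cm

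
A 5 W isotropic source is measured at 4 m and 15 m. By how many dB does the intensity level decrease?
Δβ = 20·log₁₀(r₂/r₁) = 11.48 dB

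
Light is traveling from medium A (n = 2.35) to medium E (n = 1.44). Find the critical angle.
θc = arcsin(n₂/n₁) = 37.79°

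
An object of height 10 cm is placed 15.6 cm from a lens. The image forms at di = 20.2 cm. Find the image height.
hi = (-di/do) × ho = -12.95 cm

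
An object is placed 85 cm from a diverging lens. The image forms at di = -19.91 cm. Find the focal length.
1/f = 1/do + 1/di → f = -26 cm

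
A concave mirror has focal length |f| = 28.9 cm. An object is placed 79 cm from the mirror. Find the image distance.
f = +28.9 cm (concave); 1/di = 1/f − 1/do → di = 45.57 cm (real image, in front of mirror)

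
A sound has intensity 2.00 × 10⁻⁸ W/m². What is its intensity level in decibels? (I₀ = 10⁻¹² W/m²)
β = 10·log₁₀(I/I₀) = 43.01 dB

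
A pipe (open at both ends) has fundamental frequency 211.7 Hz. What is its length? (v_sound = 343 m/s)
L = v/(2f₁) = 0.8101 m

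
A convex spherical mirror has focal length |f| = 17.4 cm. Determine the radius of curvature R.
R = 2|f| = 34.8 cm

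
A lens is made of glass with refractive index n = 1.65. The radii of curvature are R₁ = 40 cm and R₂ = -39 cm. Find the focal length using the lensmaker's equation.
1/f = (n − 1)(1/R₁ − 1/R₂) → f = 30.38 cm (converging lens)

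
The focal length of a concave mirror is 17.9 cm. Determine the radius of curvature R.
R = 2|f| = 35.8 cm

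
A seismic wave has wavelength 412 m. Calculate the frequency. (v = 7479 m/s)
f = v/λ = 18.15 Hz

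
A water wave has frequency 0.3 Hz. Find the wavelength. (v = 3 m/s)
λ = v/f = 10 m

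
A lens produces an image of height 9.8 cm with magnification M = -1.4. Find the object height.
ho = |hi|/|M| = 7 cm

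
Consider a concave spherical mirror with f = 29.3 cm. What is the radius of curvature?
R = 2|f| = 58.6 cm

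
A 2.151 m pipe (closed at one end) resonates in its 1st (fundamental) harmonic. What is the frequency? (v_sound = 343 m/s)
fₙ = nv/(4L) = 39.87 Hz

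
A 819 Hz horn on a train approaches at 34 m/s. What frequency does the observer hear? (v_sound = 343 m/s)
f_obs = f·v/(v − v_s) = 909.1 Hz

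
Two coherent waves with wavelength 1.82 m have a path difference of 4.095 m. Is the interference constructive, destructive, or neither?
neither (partial) — path difference = 2.25λ, neither a whole number of wavelengths nor an odd multiple of λ/2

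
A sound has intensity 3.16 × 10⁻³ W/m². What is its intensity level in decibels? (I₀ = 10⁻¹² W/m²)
β = 10·log₁₀(I/I₀) = 95 dB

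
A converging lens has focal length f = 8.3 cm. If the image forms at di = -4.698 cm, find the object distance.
1/do = 1/f − 1/di → do = 3 cm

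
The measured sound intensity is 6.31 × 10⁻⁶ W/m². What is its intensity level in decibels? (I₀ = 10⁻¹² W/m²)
β = 10·log₁₀(I/I₀) = 68 dB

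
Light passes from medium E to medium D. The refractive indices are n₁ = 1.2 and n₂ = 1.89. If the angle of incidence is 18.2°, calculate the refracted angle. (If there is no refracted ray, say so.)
sin θ₂ = (n₁/n₂)·sin θ₁ = 0.1983 → θ₂ = 11.44°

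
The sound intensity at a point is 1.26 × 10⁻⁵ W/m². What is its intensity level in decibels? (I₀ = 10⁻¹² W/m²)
β = 10·log₁₀(I/I₀) = 71 dB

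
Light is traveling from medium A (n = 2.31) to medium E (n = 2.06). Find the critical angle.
θc = arcsin(n₂/n₁) = 63.1°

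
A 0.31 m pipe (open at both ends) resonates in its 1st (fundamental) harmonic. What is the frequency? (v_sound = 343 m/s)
fₙ = nv/(2L) = 553.2 Hz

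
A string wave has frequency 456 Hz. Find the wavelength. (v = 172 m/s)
λ = v/f = 0.3772 m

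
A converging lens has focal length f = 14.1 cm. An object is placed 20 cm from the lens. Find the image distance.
1/di = 1/f − 1/do → di = 47.8 cm (real image)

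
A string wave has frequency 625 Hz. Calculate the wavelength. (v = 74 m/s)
λ = v/f = 0.1184 m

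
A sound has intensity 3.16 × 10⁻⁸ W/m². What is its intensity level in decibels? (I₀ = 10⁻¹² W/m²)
β = 10·log₁₀(I/I₀) = 45 dB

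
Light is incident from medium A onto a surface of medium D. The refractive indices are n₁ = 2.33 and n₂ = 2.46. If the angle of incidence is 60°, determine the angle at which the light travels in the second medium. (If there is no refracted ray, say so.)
sin θ₂ = (n₁/n₂)·sin θ₁ = 0.8203 → θ₂ = 55.11°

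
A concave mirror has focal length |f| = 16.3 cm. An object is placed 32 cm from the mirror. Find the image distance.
f = +16.3 cm (concave); 1/di = 1/f − 1/do → di = 33.22 cm (real image, in front of mirror)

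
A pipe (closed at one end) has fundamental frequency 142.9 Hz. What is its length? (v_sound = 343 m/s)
L = v/(4f₁) = 0.6001 m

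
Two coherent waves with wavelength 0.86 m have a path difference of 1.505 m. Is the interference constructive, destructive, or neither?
neither (partial) — path difference = 1.75λ, neither a whole number of wavelengths nor an odd multiple of λ/2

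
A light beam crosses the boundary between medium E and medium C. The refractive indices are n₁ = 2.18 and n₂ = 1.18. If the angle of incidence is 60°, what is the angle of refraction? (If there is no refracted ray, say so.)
sin θ₂ = (n₁/n₂)·sin θ₁ = 1.6 > 1, so there is no refracted ray — the light undergoes total internal reflection.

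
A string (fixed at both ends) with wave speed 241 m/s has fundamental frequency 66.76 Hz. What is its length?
L = v/(2f₁) = 1.805 m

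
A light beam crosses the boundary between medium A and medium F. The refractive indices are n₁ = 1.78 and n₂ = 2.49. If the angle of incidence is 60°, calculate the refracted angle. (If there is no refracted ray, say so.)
sin θ₂ = (n₁/n₂)·sin θ₁ = 0.6191 → θ₂ = 38.25°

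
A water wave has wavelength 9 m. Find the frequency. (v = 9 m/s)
f = v/λ = 1 Hz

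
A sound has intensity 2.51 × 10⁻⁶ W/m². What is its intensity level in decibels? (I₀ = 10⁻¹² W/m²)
β = 10·log₁₀(I/I₀) = 64 dB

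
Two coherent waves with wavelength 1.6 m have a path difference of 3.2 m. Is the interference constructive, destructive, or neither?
constructive — path difference = 2λ, a whole number of wavelengths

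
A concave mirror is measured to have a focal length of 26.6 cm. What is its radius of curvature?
R = 2|f| = 53.2 cm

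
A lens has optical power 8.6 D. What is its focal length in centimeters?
f = 1/P = 11.63 cm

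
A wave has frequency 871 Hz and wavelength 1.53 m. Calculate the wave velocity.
v = fλ = 1333 m/s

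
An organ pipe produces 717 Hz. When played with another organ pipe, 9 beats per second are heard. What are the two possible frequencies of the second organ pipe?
f₂ = 717 ± 9 Hz → 726 Hz or 708 Hz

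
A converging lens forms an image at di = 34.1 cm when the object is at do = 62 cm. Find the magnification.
M = −di/do = -0.55 (inverted image)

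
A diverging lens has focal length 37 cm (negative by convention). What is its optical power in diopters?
P = 1/f = -2.703 D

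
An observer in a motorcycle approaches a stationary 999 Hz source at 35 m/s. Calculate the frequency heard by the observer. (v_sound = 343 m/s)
f_obs = f·(v + v_o)/v = 1101 Hz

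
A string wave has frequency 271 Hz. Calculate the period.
T = 1/f = 0.00369 s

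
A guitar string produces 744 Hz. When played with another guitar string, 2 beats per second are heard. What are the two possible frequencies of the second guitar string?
f₂ = 744 ± 2 Hz → 746 Hz or 742 Hz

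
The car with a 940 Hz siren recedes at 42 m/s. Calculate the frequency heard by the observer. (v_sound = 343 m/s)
f_obs = f·v/(v + v_s) = 837.5 Hz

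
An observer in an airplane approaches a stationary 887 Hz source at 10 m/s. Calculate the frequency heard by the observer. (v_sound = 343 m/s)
f_obs = f·(v + v_o)/v = 912.9 Hz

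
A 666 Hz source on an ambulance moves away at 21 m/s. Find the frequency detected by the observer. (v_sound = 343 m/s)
f_obs = f·v/(v + v_s) = 627.6 Hz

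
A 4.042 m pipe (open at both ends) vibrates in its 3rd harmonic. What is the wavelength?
λₙ = 2L/n = 2.695 m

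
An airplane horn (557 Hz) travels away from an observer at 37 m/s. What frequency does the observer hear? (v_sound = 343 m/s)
f_obs = f·v/(v + v_s) = 502.8 Hz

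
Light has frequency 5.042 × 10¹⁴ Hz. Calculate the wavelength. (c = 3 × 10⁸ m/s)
λ = c/f = 595 nm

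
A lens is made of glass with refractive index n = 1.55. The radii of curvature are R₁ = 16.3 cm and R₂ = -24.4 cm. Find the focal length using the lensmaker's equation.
1/f = (n − 1)(1/R₁ − 1/R₂) → f = 17.77 cm (converging lens)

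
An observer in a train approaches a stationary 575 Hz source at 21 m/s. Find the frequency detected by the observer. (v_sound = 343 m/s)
f_obs = f·(v + v_o)/v = 610.2 Hz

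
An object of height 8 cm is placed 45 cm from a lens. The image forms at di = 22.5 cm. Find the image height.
hi = (-di/do) × ho = -4 cm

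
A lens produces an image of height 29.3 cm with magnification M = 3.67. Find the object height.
ho = |hi|/|M| = 7.984 cm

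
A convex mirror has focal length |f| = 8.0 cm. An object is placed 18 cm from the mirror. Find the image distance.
f = −8.0 cm (convex); 1/di = 1/f − 1/do → di = -5.538 cm (virtual image, behind mirror)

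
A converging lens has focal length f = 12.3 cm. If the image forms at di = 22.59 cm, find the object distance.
1/do = 1/f − 1/di → do = 27 cm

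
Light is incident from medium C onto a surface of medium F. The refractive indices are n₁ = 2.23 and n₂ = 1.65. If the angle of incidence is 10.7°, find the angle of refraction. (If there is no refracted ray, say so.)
sin θ₂ = (n₁/n₂)·sin θ₁ = 0.2509 → θ₂ = 14.53°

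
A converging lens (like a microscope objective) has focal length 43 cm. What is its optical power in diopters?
P = 1/f = 2.326 D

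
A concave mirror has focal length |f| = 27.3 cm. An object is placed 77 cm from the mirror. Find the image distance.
f = +27.3 cm (concave); 1/di = 1/f − 1/do → di = 42.3 cm (real image, in front of mirror)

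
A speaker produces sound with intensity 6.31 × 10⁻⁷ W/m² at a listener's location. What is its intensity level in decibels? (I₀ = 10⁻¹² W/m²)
β = 10·log₁₀(I/I₀) = 58 dB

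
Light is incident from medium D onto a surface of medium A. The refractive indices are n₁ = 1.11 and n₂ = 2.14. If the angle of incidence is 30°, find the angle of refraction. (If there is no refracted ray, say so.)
sin θ₂ = (n₁/n₂)·sin θ₁ = 0.2593 → θ₂ = 15.03°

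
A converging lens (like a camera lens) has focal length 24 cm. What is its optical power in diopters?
P = 1/f = 4.167 D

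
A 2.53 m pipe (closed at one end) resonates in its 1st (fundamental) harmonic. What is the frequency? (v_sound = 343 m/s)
fₙ = nv/(4L) = 33.89 Hz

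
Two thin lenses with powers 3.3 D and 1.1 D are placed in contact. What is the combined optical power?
P_total = P₁ + P₂ = 4.4 D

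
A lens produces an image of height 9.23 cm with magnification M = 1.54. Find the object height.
ho = |hi|/|M| = 5.994 cm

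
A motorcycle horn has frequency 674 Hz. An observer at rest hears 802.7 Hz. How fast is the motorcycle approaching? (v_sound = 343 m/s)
v_s = v·(1 − f/f_obs) = 54.99 m/s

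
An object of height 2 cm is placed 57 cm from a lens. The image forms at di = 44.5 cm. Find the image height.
hi = (-di/do) × ho = -1.561 cm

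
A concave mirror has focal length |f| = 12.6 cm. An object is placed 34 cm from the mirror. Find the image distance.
f = +12.6 cm (concave); 1/di = 1/f − 1/do → di = 20.02 cm (real image, in front of mirror)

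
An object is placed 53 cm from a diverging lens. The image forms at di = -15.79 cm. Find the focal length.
1/f = 1/do + 1/di → f = -22.49 cm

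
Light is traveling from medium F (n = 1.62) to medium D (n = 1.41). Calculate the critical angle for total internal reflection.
θc = arcsin(n₂/n₁) = 60.5°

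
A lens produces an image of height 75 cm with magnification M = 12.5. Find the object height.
ho = |hi|/|M| = 6 cm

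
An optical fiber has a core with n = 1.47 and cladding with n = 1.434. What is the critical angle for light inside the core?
θc = arcsin(n_cladding/n_core) = 77.29°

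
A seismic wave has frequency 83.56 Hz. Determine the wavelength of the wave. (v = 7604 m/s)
λ = v/f = 91 m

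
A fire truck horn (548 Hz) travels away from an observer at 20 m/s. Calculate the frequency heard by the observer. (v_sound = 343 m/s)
f_obs = f·v/(v + v_s) = 517.8 Hz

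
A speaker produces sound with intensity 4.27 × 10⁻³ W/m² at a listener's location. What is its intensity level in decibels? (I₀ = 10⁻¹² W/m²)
β = 10·log₁₀(I/I₀) = 96.3 dB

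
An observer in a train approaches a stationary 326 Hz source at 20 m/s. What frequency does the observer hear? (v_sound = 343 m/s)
f_obs = f·(v + v_o)/v = 345 Hz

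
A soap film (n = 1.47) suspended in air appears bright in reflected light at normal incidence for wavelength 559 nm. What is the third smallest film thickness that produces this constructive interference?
2nt = (m − ½)λ with m = 3 → t = (m − ½)λ/(2n) = 475.3 nm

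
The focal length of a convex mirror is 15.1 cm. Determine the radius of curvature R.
R = 2|f| = 30.2 cm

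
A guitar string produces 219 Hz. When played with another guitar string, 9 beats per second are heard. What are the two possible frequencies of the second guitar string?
f₂ = 219 ± 9 Hz → 228 Hz or 210 Hz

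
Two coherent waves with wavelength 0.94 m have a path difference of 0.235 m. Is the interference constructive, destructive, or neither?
neither (partial) — path difference = 0.25λ, neither a whole number of wavelengths nor an odd multiple of λ/2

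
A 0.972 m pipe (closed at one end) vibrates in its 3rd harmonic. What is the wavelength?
λₙ = 4L/n = 1.296 m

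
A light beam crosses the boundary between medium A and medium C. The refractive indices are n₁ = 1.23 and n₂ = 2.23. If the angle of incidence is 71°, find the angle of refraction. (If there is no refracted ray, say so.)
sin θ₂ = (n₁/n₂)·sin θ₁ = 0.5215 → θ₂ = 31.43°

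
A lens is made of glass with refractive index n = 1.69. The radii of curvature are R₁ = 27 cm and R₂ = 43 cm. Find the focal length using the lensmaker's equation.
1/f = (n − 1)(1/R₁ − 1/R₂) → f = 105.2 cm (converging lens)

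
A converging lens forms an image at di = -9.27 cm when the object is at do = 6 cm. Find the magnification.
M = −di/do = 1.545 (upright image)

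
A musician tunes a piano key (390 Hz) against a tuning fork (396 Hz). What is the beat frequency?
6 Hz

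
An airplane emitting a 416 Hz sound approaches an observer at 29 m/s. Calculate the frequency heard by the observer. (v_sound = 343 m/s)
f_obs = f·v/(v − v_s) = 454.4 Hz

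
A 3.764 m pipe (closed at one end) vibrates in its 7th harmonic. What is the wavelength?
λₙ = 4L/n = 2.151 m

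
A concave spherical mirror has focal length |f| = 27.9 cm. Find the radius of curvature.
R = 2|f| = 55.8 cm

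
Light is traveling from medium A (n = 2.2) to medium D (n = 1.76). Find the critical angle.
θc = arcsin(n₂/n₁) = 53.13°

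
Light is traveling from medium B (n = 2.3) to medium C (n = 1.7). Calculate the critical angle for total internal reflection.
θc = arcsin(n₂/n₁) = 47.66°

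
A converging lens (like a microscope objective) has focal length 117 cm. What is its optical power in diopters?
P = 1/f = 0.8547 D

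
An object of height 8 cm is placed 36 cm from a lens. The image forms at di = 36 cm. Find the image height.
hi = (-di/do) × ho = -8 cm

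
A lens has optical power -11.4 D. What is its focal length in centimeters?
f = 1/P = -8.772 cm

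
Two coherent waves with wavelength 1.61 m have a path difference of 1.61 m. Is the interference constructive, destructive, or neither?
constructive — path difference = 1λ, a whole number of wavelengths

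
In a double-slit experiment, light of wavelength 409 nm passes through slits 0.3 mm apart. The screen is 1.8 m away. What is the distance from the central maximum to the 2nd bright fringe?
y = mλL/d = 4.908 mm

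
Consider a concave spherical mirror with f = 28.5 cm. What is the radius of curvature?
R = 2|f| = 57 cm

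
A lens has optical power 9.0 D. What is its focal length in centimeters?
f = 1/P = 11.11 cm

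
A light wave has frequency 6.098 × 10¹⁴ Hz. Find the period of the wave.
T = 1/f = 1.640 × 10⁻¹⁵ s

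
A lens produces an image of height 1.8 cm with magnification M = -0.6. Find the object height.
ho = |hi|/|M| = 3 cm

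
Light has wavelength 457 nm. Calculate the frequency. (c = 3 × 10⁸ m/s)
f = c/λ = 6.565 × 10¹⁴ Hz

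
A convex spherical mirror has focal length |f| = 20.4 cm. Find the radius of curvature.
R = 2|f| = 40.8 cm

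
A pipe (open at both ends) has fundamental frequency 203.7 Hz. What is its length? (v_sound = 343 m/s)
L = v/(2f₁) = 0.8419 m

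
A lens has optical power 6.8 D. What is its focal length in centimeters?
f = 1/P = 14.71 cm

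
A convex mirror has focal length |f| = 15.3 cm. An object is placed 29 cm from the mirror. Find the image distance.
f = −15.3 cm (convex); 1/di = 1/f − 1/do → di = -10.02 cm (virtual image, behind mirror)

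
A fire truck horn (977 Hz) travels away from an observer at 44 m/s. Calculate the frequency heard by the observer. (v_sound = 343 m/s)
f_obs = f·v/(v + v_s) = 865.9 Hz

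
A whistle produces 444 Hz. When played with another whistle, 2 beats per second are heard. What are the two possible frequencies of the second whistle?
f₂ = 444 ± 2 Hz → 446 Hz or 442 Hz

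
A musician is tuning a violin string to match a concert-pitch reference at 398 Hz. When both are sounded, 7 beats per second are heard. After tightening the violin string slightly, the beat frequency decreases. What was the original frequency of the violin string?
391 Hz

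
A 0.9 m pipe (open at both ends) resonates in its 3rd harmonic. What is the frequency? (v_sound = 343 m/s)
fₙ = nv/(2L) = 571.7 Hz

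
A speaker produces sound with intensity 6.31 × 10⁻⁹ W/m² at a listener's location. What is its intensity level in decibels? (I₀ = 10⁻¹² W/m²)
β = 10·log₁₀(I/I₀) = 38 dB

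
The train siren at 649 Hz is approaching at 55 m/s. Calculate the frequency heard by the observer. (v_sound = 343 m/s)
f_obs = f·v/(v − v_s) = 772.9 Hz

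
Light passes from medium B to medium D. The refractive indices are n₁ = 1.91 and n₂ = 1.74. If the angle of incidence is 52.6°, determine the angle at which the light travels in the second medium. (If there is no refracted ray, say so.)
sin θ₂ = (n₁/n₂)·sin θ₁ = 0.872 → θ₂ = 60.7°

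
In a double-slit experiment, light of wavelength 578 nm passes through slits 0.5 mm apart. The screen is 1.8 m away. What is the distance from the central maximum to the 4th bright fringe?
y = mλL/d = 8.323 mm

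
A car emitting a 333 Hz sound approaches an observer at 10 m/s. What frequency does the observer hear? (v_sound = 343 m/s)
f_obs = f·v/(v − v_s) = 343 Hz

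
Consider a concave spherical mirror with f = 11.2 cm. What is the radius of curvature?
R = 2|f| = 22.4 cm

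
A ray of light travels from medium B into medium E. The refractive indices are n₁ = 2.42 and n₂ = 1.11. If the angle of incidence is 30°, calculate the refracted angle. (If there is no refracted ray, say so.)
sin θ₂ = (n₁/n₂)·sin θ₁ = 1.09 > 1, so there is no refracted ray — the light undergoes total internal reflection.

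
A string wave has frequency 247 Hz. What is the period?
T = 1/f = 0.004049 s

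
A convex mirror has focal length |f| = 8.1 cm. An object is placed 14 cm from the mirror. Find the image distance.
f = −8.1 cm (convex); 1/di = 1/f − 1/do → di = -5.131 cm (virtual image, behind mirror)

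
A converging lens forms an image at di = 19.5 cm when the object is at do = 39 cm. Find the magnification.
M = −di/do = -0.5 (inverted image)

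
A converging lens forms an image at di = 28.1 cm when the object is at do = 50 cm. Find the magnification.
M = −di/do = -0.562 (inverted image)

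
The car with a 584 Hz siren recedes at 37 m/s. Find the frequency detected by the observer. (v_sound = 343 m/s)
f_obs = f·v/(v + v_s) = 527.1 Hz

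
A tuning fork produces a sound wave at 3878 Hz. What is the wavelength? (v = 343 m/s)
λ = v/f = 0.08845 m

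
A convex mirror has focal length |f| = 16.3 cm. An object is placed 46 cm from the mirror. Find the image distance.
f = −16.3 cm (convex); 1/di = 1/f − 1/do → di = -12.04 cm (virtual image, behind mirror)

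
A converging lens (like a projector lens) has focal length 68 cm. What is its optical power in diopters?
P = 1/f = 1.471 D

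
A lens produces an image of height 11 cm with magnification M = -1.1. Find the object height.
ho = |hi|/|M| = 10 cm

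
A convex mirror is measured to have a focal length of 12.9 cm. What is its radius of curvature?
R = 2|f| = 25.8 cm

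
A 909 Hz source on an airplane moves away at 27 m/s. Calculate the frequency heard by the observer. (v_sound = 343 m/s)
f_obs = f·v/(v + v_s) = 842.7 Hz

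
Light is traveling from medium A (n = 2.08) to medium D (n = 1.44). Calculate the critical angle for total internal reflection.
θc = arcsin(n₂/n₁) = 43.81°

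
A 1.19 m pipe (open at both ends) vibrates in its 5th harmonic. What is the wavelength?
λₙ = 2L/n = 0.476 m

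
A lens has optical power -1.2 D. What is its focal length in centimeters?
f = 1/P = -83.33 cm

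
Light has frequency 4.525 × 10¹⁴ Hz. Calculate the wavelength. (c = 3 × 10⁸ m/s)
λ = c/f = 663 nm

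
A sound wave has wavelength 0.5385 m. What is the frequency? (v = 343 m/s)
f = v/λ = 637 Hz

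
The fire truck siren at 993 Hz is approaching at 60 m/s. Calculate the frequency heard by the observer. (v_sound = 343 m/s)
f_obs = f·v/(v − v_s) = 1204 Hz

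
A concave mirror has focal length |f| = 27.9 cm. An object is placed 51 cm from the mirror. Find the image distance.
f = +27.9 cm (concave); 1/di = 1/f − 1/do → di = 61.6 cm (real image, in front of mirror)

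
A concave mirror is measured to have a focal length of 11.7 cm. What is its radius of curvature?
R = 2|f| = 23.4 cm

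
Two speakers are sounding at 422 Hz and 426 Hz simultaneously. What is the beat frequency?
4 Hz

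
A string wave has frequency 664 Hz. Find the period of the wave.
T = 1/f = 0.001506 s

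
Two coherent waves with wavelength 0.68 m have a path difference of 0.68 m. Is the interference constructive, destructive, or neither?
constructive — path difference = 1λ, a whole number of wavelengths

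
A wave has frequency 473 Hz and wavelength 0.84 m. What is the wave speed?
v = fλ = 397.3 m/s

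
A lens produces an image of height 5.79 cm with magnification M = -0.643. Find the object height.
ho = |hi|/|M| = 9.005 cm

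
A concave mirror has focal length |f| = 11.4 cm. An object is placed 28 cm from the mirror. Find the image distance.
f = +11.4 cm (concave); 1/di = 1/f − 1/do → di = 19.23 cm (real image, in front of mirror)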